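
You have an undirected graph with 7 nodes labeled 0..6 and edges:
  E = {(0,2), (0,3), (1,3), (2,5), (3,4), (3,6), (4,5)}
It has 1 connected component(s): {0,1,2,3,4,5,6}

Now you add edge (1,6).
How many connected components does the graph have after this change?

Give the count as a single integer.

Answer: 1

Derivation:
Initial component count: 1
Add (1,6): endpoints already in same component. Count unchanged: 1.
New component count: 1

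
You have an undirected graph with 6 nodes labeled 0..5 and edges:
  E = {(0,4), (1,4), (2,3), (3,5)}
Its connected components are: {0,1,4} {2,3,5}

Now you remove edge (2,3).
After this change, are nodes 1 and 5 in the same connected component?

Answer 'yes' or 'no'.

Initial components: {0,1,4} {2,3,5}
Removing edge (2,3): it was a bridge — component count 2 -> 3.
New components: {0,1,4} {2} {3,5}
Are 1 and 5 in the same component? no

Answer: no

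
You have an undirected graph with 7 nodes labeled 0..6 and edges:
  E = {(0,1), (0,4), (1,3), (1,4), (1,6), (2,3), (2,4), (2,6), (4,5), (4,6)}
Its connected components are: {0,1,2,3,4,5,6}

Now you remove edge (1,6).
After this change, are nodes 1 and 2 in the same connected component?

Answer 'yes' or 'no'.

Initial components: {0,1,2,3,4,5,6}
Removing edge (1,6): not a bridge — component count unchanged at 1.
New components: {0,1,2,3,4,5,6}
Are 1 and 2 in the same component? yes

Answer: yes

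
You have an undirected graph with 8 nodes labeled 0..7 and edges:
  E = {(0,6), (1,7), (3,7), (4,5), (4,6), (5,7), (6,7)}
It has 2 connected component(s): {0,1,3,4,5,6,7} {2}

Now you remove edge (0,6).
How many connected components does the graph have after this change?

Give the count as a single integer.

Initial component count: 2
Remove (0,6): it was a bridge. Count increases: 2 -> 3.
  After removal, components: {0} {1,3,4,5,6,7} {2}
New component count: 3

Answer: 3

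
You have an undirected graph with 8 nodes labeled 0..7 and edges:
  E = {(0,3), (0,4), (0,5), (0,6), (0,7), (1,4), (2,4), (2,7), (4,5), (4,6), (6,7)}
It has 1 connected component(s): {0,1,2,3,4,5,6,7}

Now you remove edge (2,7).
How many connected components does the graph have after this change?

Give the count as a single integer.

Answer: 1

Derivation:
Initial component count: 1
Remove (2,7): not a bridge. Count unchanged: 1.
  After removal, components: {0,1,2,3,4,5,6,7}
New component count: 1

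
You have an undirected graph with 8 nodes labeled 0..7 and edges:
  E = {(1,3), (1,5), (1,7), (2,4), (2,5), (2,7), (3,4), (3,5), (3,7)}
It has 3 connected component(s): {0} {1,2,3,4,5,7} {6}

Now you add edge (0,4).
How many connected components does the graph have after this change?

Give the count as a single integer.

Initial component count: 3
Add (0,4): merges two components. Count decreases: 3 -> 2.
New component count: 2

Answer: 2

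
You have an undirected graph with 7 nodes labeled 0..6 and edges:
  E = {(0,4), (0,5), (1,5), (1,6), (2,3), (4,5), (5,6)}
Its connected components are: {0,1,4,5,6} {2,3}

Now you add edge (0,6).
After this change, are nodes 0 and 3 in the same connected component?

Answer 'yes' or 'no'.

Initial components: {0,1,4,5,6} {2,3}
Adding edge (0,6): both already in same component {0,1,4,5,6}. No change.
New components: {0,1,4,5,6} {2,3}
Are 0 and 3 in the same component? no

Answer: no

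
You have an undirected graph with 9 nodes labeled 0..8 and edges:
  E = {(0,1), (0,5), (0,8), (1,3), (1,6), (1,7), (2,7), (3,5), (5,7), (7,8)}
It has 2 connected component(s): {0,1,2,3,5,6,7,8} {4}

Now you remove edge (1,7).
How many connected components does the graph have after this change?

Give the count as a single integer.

Answer: 2

Derivation:
Initial component count: 2
Remove (1,7): not a bridge. Count unchanged: 2.
  After removal, components: {0,1,2,3,5,6,7,8} {4}
New component count: 2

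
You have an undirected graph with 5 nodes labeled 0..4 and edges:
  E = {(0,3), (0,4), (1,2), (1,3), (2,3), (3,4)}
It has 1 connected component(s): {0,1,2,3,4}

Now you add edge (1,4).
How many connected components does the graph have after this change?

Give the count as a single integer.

Initial component count: 1
Add (1,4): endpoints already in same component. Count unchanged: 1.
New component count: 1

Answer: 1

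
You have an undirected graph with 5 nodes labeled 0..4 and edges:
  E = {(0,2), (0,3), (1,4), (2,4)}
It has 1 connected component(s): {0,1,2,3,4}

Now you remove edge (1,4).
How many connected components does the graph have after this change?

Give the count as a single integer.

Initial component count: 1
Remove (1,4): it was a bridge. Count increases: 1 -> 2.
  After removal, components: {0,2,3,4} {1}
New component count: 2

Answer: 2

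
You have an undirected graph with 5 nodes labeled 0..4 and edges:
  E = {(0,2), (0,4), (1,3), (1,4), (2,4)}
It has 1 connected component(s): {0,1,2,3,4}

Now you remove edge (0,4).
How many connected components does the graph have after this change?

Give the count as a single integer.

Initial component count: 1
Remove (0,4): not a bridge. Count unchanged: 1.
  After removal, components: {0,1,2,3,4}
New component count: 1

Answer: 1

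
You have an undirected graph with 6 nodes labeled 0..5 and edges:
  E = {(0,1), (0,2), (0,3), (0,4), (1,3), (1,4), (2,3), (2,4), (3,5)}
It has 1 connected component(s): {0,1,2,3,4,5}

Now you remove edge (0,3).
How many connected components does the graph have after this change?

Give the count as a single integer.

Initial component count: 1
Remove (0,3): not a bridge. Count unchanged: 1.
  After removal, components: {0,1,2,3,4,5}
New component count: 1

Answer: 1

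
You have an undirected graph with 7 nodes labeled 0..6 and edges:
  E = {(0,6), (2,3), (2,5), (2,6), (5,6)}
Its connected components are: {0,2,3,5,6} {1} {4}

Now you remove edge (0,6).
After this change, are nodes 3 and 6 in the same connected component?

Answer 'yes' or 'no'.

Answer: yes

Derivation:
Initial components: {0,2,3,5,6} {1} {4}
Removing edge (0,6): it was a bridge — component count 3 -> 4.
New components: {0} {1} {2,3,5,6} {4}
Are 3 and 6 in the same component? yes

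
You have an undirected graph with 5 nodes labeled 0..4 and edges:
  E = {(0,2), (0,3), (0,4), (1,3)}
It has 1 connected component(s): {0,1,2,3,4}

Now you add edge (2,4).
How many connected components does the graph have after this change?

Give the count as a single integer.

Answer: 1

Derivation:
Initial component count: 1
Add (2,4): endpoints already in same component. Count unchanged: 1.
New component count: 1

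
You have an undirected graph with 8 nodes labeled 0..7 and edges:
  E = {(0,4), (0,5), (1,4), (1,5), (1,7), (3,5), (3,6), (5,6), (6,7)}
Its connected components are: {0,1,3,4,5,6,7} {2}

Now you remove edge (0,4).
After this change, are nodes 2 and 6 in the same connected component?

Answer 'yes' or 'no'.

Initial components: {0,1,3,4,5,6,7} {2}
Removing edge (0,4): not a bridge — component count unchanged at 2.
New components: {0,1,3,4,5,6,7} {2}
Are 2 and 6 in the same component? no

Answer: no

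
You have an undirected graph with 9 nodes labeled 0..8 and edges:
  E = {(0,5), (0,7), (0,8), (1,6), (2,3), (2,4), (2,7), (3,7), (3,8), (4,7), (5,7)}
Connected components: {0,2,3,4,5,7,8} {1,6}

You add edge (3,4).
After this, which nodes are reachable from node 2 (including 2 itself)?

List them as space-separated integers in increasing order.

Before: nodes reachable from 2: {0,2,3,4,5,7,8}
Adding (3,4): both endpoints already in same component. Reachability from 2 unchanged.
After: nodes reachable from 2: {0,2,3,4,5,7,8}

Answer: 0 2 3 4 5 7 8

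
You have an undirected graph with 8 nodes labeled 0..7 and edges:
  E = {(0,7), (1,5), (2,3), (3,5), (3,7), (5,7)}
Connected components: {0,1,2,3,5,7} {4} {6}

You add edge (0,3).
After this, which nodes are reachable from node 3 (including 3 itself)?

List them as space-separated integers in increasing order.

Answer: 0 1 2 3 5 7

Derivation:
Before: nodes reachable from 3: {0,1,2,3,5,7}
Adding (0,3): both endpoints already in same component. Reachability from 3 unchanged.
After: nodes reachable from 3: {0,1,2,3,5,7}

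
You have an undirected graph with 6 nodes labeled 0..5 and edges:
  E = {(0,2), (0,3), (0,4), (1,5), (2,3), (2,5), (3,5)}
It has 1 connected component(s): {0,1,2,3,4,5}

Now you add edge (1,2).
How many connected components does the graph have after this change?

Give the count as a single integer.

Answer: 1

Derivation:
Initial component count: 1
Add (1,2): endpoints already in same component. Count unchanged: 1.
New component count: 1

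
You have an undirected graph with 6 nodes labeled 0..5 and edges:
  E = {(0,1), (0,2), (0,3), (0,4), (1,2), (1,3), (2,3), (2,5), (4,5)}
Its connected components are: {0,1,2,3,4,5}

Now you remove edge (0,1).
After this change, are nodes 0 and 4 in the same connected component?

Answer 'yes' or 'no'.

Initial components: {0,1,2,3,4,5}
Removing edge (0,1): not a bridge — component count unchanged at 1.
New components: {0,1,2,3,4,5}
Are 0 and 4 in the same component? yes

Answer: yes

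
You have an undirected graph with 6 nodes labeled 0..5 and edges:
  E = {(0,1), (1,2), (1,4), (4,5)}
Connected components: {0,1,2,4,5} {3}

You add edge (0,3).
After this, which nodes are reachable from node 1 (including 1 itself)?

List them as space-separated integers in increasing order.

Before: nodes reachable from 1: {0,1,2,4,5}
Adding (0,3): merges 1's component with another. Reachability grows.
After: nodes reachable from 1: {0,1,2,3,4,5}

Answer: 0 1 2 3 4 5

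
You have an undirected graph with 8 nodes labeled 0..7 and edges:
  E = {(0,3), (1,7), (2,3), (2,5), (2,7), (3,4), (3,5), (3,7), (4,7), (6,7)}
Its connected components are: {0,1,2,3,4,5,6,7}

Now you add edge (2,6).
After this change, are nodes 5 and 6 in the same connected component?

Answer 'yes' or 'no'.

Answer: yes

Derivation:
Initial components: {0,1,2,3,4,5,6,7}
Adding edge (2,6): both already in same component {0,1,2,3,4,5,6,7}. No change.
New components: {0,1,2,3,4,5,6,7}
Are 5 and 6 in the same component? yes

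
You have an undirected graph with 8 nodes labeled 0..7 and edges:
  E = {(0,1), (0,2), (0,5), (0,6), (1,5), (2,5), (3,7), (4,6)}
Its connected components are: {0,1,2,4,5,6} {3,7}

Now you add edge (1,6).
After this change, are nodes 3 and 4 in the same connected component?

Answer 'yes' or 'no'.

Initial components: {0,1,2,4,5,6} {3,7}
Adding edge (1,6): both already in same component {0,1,2,4,5,6}. No change.
New components: {0,1,2,4,5,6} {3,7}
Are 3 and 4 in the same component? no

Answer: no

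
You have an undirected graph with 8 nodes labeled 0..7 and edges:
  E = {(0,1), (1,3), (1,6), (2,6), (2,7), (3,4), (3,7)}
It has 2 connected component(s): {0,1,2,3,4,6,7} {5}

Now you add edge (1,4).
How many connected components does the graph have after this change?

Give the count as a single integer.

Initial component count: 2
Add (1,4): endpoints already in same component. Count unchanged: 2.
New component count: 2

Answer: 2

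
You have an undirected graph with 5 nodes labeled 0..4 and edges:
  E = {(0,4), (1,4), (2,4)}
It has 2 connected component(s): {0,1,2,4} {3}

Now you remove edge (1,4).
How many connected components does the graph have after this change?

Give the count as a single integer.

Initial component count: 2
Remove (1,4): it was a bridge. Count increases: 2 -> 3.
  After removal, components: {0,2,4} {1} {3}
New component count: 3

Answer: 3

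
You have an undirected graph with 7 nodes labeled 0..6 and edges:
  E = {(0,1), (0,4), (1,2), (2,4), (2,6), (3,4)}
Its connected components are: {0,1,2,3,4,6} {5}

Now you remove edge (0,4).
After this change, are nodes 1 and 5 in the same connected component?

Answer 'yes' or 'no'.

Initial components: {0,1,2,3,4,6} {5}
Removing edge (0,4): not a bridge — component count unchanged at 2.
New components: {0,1,2,3,4,6} {5}
Are 1 and 5 in the same component? no

Answer: no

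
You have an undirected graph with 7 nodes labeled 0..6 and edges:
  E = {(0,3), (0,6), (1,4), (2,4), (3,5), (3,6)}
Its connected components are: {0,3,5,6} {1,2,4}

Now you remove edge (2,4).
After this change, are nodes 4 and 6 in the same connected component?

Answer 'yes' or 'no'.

Initial components: {0,3,5,6} {1,2,4}
Removing edge (2,4): it was a bridge — component count 2 -> 3.
New components: {0,3,5,6} {1,4} {2}
Are 4 and 6 in the same component? no

Answer: no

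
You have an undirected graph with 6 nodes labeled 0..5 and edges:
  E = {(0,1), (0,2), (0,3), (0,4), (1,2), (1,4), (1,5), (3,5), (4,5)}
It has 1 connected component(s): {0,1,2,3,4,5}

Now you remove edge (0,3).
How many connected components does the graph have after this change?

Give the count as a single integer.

Initial component count: 1
Remove (0,3): not a bridge. Count unchanged: 1.
  After removal, components: {0,1,2,3,4,5}
New component count: 1

Answer: 1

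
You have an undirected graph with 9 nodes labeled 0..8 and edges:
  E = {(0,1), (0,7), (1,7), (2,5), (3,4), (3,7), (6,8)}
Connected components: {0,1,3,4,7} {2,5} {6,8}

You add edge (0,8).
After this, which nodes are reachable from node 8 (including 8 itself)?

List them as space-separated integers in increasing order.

Before: nodes reachable from 8: {6,8}
Adding (0,8): merges 8's component with another. Reachability grows.
After: nodes reachable from 8: {0,1,3,4,6,7,8}

Answer: 0 1 3 4 6 7 8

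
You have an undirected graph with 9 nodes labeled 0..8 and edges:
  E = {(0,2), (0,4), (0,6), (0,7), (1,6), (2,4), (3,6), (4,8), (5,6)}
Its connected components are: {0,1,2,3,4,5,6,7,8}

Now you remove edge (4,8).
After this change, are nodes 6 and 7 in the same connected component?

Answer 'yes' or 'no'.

Answer: yes

Derivation:
Initial components: {0,1,2,3,4,5,6,7,8}
Removing edge (4,8): it was a bridge — component count 1 -> 2.
New components: {0,1,2,3,4,5,6,7} {8}
Are 6 and 7 in the same component? yes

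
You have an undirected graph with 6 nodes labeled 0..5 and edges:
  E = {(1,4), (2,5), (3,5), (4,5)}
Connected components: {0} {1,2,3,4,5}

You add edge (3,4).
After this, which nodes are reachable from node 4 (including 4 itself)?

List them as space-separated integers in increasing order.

Answer: 1 2 3 4 5

Derivation:
Before: nodes reachable from 4: {1,2,3,4,5}
Adding (3,4): both endpoints already in same component. Reachability from 4 unchanged.
After: nodes reachable from 4: {1,2,3,4,5}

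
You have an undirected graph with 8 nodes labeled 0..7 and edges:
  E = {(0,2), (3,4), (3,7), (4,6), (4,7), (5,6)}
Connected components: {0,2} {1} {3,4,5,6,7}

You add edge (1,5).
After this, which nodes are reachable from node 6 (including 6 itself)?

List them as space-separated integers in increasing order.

Answer: 1 3 4 5 6 7

Derivation:
Before: nodes reachable from 6: {3,4,5,6,7}
Adding (1,5): merges 6's component with another. Reachability grows.
After: nodes reachable from 6: {1,3,4,5,6,7}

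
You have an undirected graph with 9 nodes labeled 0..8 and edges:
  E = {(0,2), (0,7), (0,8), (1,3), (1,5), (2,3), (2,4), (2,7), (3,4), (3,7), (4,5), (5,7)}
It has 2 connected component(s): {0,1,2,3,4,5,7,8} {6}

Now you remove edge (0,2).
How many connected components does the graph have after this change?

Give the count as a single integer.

Initial component count: 2
Remove (0,2): not a bridge. Count unchanged: 2.
  After removal, components: {0,1,2,3,4,5,7,8} {6}
New component count: 2

Answer: 2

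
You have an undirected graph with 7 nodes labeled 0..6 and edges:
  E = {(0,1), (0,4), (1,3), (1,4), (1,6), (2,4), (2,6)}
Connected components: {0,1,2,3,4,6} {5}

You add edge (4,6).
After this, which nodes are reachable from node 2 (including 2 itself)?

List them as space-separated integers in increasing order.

Before: nodes reachable from 2: {0,1,2,3,4,6}
Adding (4,6): both endpoints already in same component. Reachability from 2 unchanged.
After: nodes reachable from 2: {0,1,2,3,4,6}

Answer: 0 1 2 3 4 6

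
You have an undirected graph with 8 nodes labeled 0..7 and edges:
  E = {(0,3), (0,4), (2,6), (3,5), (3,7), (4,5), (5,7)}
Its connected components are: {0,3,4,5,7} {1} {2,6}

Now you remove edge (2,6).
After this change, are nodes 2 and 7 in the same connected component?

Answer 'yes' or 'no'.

Answer: no

Derivation:
Initial components: {0,3,4,5,7} {1} {2,6}
Removing edge (2,6): it was a bridge — component count 3 -> 4.
New components: {0,3,4,5,7} {1} {2} {6}
Are 2 and 7 in the same component? no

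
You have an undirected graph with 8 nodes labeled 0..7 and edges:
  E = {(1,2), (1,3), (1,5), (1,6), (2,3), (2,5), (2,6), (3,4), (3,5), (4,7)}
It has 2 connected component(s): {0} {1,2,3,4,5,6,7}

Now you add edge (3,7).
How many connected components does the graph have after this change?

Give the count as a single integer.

Initial component count: 2
Add (3,7): endpoints already in same component. Count unchanged: 2.
New component count: 2

Answer: 2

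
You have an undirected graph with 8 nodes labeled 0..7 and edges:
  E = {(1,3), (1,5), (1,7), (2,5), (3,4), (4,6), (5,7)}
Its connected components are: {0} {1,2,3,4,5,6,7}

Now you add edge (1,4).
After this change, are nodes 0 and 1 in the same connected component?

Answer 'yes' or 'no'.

Answer: no

Derivation:
Initial components: {0} {1,2,3,4,5,6,7}
Adding edge (1,4): both already in same component {1,2,3,4,5,6,7}. No change.
New components: {0} {1,2,3,4,5,6,7}
Are 0 and 1 in the same component? no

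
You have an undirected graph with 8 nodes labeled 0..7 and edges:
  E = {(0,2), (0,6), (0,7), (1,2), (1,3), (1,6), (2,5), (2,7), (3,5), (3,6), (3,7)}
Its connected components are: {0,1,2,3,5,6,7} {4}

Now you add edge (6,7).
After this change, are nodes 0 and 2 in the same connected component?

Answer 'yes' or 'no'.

Answer: yes

Derivation:
Initial components: {0,1,2,3,5,6,7} {4}
Adding edge (6,7): both already in same component {0,1,2,3,5,6,7}. No change.
New components: {0,1,2,3,5,6,7} {4}
Are 0 and 2 in the same component? yes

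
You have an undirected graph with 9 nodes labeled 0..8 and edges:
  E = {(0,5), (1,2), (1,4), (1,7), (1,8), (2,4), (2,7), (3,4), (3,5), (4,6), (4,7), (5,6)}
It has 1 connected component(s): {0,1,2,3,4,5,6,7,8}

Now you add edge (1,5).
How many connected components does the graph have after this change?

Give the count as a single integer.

Initial component count: 1
Add (1,5): endpoints already in same component. Count unchanged: 1.
New component count: 1

Answer: 1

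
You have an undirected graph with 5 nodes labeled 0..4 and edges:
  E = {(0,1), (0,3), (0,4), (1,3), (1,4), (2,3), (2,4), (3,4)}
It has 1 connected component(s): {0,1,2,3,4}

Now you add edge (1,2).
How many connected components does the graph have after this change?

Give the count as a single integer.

Initial component count: 1
Add (1,2): endpoints already in same component. Count unchanged: 1.
New component count: 1

Answer: 1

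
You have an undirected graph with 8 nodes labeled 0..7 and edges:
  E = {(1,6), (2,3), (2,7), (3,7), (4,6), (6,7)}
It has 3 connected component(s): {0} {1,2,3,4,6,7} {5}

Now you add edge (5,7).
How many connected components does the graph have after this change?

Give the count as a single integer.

Answer: 2

Derivation:
Initial component count: 3
Add (5,7): merges two components. Count decreases: 3 -> 2.
New component count: 2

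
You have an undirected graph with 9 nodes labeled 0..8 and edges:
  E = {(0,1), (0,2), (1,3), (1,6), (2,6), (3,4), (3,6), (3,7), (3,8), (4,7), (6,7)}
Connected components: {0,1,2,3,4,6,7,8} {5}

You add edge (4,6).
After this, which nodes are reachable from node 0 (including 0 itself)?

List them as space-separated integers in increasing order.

Answer: 0 1 2 3 4 6 7 8

Derivation:
Before: nodes reachable from 0: {0,1,2,3,4,6,7,8}
Adding (4,6): both endpoints already in same component. Reachability from 0 unchanged.
After: nodes reachable from 0: {0,1,2,3,4,6,7,8}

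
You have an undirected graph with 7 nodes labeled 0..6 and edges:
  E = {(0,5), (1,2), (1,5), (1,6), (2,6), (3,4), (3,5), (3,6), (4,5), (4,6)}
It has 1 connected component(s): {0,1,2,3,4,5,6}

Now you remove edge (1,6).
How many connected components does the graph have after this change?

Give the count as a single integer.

Initial component count: 1
Remove (1,6): not a bridge. Count unchanged: 1.
  After removal, components: {0,1,2,3,4,5,6}
New component count: 1

Answer: 1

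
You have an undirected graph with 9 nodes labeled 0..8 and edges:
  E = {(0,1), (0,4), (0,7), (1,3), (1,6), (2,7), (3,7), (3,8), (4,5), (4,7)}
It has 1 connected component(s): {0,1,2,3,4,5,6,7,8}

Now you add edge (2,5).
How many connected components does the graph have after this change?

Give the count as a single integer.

Answer: 1

Derivation:
Initial component count: 1
Add (2,5): endpoints already in same component. Count unchanged: 1.
New component count: 1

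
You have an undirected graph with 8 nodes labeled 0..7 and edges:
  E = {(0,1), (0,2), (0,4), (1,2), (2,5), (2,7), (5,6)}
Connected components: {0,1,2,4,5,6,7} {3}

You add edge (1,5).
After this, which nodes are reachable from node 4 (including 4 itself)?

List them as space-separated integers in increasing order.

Before: nodes reachable from 4: {0,1,2,4,5,6,7}
Adding (1,5): both endpoints already in same component. Reachability from 4 unchanged.
After: nodes reachable from 4: {0,1,2,4,5,6,7}

Answer: 0 1 2 4 5 6 7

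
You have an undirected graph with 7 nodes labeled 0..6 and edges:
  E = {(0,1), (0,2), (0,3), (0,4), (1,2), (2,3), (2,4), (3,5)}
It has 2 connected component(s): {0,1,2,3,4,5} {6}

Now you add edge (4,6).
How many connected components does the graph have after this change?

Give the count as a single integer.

Initial component count: 2
Add (4,6): merges two components. Count decreases: 2 -> 1.
New component count: 1

Answer: 1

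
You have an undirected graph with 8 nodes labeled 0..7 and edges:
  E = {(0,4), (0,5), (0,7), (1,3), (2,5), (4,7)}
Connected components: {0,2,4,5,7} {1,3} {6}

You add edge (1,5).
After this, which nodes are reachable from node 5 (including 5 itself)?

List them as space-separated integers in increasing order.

Answer: 0 1 2 3 4 5 7

Derivation:
Before: nodes reachable from 5: {0,2,4,5,7}
Adding (1,5): merges 5's component with another. Reachability grows.
After: nodes reachable from 5: {0,1,2,3,4,5,7}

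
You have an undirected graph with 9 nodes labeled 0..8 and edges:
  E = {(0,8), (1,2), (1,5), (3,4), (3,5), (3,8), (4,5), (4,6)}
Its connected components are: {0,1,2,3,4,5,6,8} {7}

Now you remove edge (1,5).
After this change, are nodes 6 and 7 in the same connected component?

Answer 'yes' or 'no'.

Initial components: {0,1,2,3,4,5,6,8} {7}
Removing edge (1,5): it was a bridge — component count 2 -> 3.
New components: {0,3,4,5,6,8} {1,2} {7}
Are 6 and 7 in the same component? no

Answer: no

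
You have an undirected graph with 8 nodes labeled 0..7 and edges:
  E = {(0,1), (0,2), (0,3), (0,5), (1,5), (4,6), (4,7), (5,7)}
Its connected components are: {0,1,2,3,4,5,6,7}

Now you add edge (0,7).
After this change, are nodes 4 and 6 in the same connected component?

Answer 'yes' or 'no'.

Initial components: {0,1,2,3,4,5,6,7}
Adding edge (0,7): both already in same component {0,1,2,3,4,5,6,7}. No change.
New components: {0,1,2,3,4,5,6,7}
Are 4 and 6 in the same component? yes

Answer: yes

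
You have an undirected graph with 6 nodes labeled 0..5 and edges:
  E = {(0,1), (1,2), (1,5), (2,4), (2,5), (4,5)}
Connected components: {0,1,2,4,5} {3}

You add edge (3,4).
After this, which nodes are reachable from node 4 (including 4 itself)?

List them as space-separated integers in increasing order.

Answer: 0 1 2 3 4 5

Derivation:
Before: nodes reachable from 4: {0,1,2,4,5}
Adding (3,4): merges 4's component with another. Reachability grows.
After: nodes reachable from 4: {0,1,2,3,4,5}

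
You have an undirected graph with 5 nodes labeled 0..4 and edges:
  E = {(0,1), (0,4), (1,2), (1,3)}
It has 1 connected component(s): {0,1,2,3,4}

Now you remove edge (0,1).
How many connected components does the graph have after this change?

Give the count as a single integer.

Answer: 2

Derivation:
Initial component count: 1
Remove (0,1): it was a bridge. Count increases: 1 -> 2.
  After removal, components: {0,4} {1,2,3}
New component count: 2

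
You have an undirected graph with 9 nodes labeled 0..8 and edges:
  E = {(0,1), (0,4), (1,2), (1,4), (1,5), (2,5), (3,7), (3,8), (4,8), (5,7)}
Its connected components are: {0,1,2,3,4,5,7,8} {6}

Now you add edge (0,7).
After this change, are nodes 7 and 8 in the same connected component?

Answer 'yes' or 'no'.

Initial components: {0,1,2,3,4,5,7,8} {6}
Adding edge (0,7): both already in same component {0,1,2,3,4,5,7,8}. No change.
New components: {0,1,2,3,4,5,7,8} {6}
Are 7 and 8 in the same component? yes

Answer: yes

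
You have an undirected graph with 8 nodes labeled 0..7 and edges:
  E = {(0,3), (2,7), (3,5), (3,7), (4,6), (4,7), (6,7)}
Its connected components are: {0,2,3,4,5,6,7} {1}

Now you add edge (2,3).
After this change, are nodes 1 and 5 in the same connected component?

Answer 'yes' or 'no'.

Answer: no

Derivation:
Initial components: {0,2,3,4,5,6,7} {1}
Adding edge (2,3): both already in same component {0,2,3,4,5,6,7}. No change.
New components: {0,2,3,4,5,6,7} {1}
Are 1 and 5 in the same component? no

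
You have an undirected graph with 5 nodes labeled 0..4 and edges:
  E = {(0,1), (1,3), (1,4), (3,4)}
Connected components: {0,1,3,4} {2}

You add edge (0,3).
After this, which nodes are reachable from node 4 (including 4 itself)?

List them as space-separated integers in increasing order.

Answer: 0 1 3 4

Derivation:
Before: nodes reachable from 4: {0,1,3,4}
Adding (0,3): both endpoints already in same component. Reachability from 4 unchanged.
After: nodes reachable from 4: {0,1,3,4}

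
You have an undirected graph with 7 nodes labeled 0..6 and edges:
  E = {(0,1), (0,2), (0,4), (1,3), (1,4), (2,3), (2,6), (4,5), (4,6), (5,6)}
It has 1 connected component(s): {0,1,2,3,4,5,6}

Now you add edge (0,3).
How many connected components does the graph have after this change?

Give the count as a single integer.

Answer: 1

Derivation:
Initial component count: 1
Add (0,3): endpoints already in same component. Count unchanged: 1.
New component count: 1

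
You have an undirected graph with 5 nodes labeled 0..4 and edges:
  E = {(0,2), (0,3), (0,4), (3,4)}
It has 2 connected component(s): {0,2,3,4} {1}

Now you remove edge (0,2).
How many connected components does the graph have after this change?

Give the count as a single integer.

Answer: 3

Derivation:
Initial component count: 2
Remove (0,2): it was a bridge. Count increases: 2 -> 3.
  After removal, components: {0,3,4} {1} {2}
New component count: 3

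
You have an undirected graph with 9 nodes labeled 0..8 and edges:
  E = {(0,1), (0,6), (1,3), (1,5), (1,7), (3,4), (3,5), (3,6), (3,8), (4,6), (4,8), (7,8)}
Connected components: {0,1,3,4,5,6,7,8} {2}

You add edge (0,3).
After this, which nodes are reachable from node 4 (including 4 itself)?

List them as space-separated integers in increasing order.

Before: nodes reachable from 4: {0,1,3,4,5,6,7,8}
Adding (0,3): both endpoints already in same component. Reachability from 4 unchanged.
After: nodes reachable from 4: {0,1,3,4,5,6,7,8}

Answer: 0 1 3 4 5 6 7 8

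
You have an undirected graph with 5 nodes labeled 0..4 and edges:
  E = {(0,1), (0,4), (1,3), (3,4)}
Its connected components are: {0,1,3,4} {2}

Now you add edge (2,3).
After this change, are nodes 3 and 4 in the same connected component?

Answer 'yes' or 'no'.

Answer: yes

Derivation:
Initial components: {0,1,3,4} {2}
Adding edge (2,3): merges {2} and {0,1,3,4}.
New components: {0,1,2,3,4}
Are 3 and 4 in the same component? yes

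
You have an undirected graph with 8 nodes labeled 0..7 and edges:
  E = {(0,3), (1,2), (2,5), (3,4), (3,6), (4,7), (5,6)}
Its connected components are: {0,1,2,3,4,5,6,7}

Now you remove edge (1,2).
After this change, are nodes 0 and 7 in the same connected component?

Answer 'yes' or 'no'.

Answer: yes

Derivation:
Initial components: {0,1,2,3,4,5,6,7}
Removing edge (1,2): it was a bridge — component count 1 -> 2.
New components: {0,2,3,4,5,6,7} {1}
Are 0 and 7 in the same component? yes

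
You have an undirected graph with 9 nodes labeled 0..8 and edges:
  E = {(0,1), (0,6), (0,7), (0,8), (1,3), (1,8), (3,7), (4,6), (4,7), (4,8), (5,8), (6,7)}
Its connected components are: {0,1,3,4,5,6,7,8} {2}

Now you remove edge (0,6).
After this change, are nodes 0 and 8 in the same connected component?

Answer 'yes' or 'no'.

Answer: yes

Derivation:
Initial components: {0,1,3,4,5,6,7,8} {2}
Removing edge (0,6): not a bridge — component count unchanged at 2.
New components: {0,1,3,4,5,6,7,8} {2}
Are 0 and 8 in the same component? yes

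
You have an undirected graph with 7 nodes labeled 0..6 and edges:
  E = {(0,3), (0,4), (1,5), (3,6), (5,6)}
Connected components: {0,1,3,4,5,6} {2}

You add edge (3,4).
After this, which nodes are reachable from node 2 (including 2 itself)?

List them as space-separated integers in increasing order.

Answer: 2

Derivation:
Before: nodes reachable from 2: {2}
Adding (3,4): both endpoints already in same component. Reachability from 2 unchanged.
After: nodes reachable from 2: {2}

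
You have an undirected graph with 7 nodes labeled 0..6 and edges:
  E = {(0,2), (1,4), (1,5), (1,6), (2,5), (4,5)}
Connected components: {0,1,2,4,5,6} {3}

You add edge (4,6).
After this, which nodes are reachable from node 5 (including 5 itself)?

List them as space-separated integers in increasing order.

Answer: 0 1 2 4 5 6

Derivation:
Before: nodes reachable from 5: {0,1,2,4,5,6}
Adding (4,6): both endpoints already in same component. Reachability from 5 unchanged.
After: nodes reachable from 5: {0,1,2,4,5,6}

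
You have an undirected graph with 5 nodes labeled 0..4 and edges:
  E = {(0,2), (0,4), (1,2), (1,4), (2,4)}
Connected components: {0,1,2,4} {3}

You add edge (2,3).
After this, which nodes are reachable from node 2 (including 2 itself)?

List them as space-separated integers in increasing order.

Answer: 0 1 2 3 4

Derivation:
Before: nodes reachable from 2: {0,1,2,4}
Adding (2,3): merges 2's component with another. Reachability grows.
After: nodes reachable from 2: {0,1,2,3,4}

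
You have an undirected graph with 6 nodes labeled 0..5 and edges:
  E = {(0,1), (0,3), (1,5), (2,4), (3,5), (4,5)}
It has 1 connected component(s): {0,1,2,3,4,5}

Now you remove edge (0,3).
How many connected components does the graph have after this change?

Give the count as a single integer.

Initial component count: 1
Remove (0,3): not a bridge. Count unchanged: 1.
  After removal, components: {0,1,2,3,4,5}
New component count: 1

Answer: 1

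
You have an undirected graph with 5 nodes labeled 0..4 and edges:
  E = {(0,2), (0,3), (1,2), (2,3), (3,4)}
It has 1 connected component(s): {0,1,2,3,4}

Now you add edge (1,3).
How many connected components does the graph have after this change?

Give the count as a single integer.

Answer: 1

Derivation:
Initial component count: 1
Add (1,3): endpoints already in same component. Count unchanged: 1.
New component count: 1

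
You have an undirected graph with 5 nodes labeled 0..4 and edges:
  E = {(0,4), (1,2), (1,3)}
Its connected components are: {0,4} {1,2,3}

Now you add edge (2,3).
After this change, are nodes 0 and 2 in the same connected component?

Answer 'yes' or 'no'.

Answer: no

Derivation:
Initial components: {0,4} {1,2,3}
Adding edge (2,3): both already in same component {1,2,3}. No change.
New components: {0,4} {1,2,3}
Are 0 and 2 in the same component? no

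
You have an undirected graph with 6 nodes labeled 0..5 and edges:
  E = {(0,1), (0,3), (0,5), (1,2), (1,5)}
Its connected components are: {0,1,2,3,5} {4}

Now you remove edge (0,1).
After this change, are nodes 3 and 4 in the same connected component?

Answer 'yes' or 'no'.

Initial components: {0,1,2,3,5} {4}
Removing edge (0,1): not a bridge — component count unchanged at 2.
New components: {0,1,2,3,5} {4}
Are 3 and 4 in the same component? no

Answer: no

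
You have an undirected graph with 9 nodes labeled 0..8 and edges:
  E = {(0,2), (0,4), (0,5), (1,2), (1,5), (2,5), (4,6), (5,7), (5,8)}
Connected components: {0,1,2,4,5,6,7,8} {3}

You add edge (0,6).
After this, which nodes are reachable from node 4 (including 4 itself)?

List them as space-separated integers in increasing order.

Answer: 0 1 2 4 5 6 7 8

Derivation:
Before: nodes reachable from 4: {0,1,2,4,5,6,7,8}
Adding (0,6): both endpoints already in same component. Reachability from 4 unchanged.
After: nodes reachable from 4: {0,1,2,4,5,6,7,8}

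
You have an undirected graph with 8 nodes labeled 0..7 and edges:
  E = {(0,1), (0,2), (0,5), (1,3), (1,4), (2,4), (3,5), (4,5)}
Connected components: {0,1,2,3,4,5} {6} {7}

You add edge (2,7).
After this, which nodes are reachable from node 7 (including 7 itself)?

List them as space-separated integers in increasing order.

Answer: 0 1 2 3 4 5 7

Derivation:
Before: nodes reachable from 7: {7}
Adding (2,7): merges 7's component with another. Reachability grows.
After: nodes reachable from 7: {0,1,2,3,4,5,7}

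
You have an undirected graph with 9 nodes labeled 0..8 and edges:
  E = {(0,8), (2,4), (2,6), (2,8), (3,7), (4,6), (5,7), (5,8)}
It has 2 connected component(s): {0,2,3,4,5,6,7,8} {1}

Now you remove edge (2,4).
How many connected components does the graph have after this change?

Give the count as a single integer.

Initial component count: 2
Remove (2,4): not a bridge. Count unchanged: 2.
  After removal, components: {0,2,3,4,5,6,7,8} {1}
New component count: 2

Answer: 2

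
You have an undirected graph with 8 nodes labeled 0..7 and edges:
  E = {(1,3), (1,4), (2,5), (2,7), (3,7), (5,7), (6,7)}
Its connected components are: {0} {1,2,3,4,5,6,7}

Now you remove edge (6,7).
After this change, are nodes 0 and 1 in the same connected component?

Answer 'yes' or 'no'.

Answer: no

Derivation:
Initial components: {0} {1,2,3,4,5,6,7}
Removing edge (6,7): it was a bridge — component count 2 -> 3.
New components: {0} {1,2,3,4,5,7} {6}
Are 0 and 1 in the same component? no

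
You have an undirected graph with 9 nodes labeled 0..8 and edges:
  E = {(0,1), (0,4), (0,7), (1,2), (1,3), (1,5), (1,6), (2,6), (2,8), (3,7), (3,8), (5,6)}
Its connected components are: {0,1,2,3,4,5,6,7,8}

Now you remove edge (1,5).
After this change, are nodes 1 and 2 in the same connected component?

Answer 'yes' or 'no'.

Answer: yes

Derivation:
Initial components: {0,1,2,3,4,5,6,7,8}
Removing edge (1,5): not a bridge — component count unchanged at 1.
New components: {0,1,2,3,4,5,6,7,8}
Are 1 and 2 in the same component? yes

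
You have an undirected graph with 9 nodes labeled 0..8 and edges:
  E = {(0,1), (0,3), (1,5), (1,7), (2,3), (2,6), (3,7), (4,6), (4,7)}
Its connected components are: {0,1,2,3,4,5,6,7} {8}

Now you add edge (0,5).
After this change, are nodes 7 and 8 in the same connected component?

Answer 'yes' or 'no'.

Initial components: {0,1,2,3,4,5,6,7} {8}
Adding edge (0,5): both already in same component {0,1,2,3,4,5,6,7}. No change.
New components: {0,1,2,3,4,5,6,7} {8}
Are 7 and 8 in the same component? no

Answer: no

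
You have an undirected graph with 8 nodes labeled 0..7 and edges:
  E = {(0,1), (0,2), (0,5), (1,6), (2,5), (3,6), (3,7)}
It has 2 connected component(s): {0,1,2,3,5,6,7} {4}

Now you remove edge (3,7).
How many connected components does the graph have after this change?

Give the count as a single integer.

Initial component count: 2
Remove (3,7): it was a bridge. Count increases: 2 -> 3.
  After removal, components: {0,1,2,3,5,6} {4} {7}
New component count: 3

Answer: 3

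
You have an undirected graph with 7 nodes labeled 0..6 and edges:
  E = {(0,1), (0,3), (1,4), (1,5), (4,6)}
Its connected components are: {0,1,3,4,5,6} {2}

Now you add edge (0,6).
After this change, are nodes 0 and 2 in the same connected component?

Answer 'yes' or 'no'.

Answer: no

Derivation:
Initial components: {0,1,3,4,5,6} {2}
Adding edge (0,6): both already in same component {0,1,3,4,5,6}. No change.
New components: {0,1,3,4,5,6} {2}
Are 0 and 2 in the same component? no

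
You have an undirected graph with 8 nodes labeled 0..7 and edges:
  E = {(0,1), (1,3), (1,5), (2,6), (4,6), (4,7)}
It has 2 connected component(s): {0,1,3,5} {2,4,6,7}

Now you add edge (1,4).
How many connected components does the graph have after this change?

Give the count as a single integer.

Initial component count: 2
Add (1,4): merges two components. Count decreases: 2 -> 1.
New component count: 1

Answer: 1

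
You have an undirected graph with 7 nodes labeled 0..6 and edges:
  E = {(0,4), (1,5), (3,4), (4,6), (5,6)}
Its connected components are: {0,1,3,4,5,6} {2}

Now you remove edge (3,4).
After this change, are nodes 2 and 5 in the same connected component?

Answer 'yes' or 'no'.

Initial components: {0,1,3,4,5,6} {2}
Removing edge (3,4): it was a bridge — component count 2 -> 3.
New components: {0,1,4,5,6} {2} {3}
Are 2 and 5 in the same component? no

Answer: no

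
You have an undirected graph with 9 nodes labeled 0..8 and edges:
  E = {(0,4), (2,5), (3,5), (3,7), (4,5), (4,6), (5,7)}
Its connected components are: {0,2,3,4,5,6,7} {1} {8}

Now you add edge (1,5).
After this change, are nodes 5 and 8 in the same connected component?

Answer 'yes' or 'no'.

Answer: no

Derivation:
Initial components: {0,2,3,4,5,6,7} {1} {8}
Adding edge (1,5): merges {1} and {0,2,3,4,5,6,7}.
New components: {0,1,2,3,4,5,6,7} {8}
Are 5 and 8 in the same component? no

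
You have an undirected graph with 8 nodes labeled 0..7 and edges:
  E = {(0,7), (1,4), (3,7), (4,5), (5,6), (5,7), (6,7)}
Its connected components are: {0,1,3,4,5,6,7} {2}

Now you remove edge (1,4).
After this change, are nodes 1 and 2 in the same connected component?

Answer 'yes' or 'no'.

Answer: no

Derivation:
Initial components: {0,1,3,4,5,6,7} {2}
Removing edge (1,4): it was a bridge — component count 2 -> 3.
New components: {0,3,4,5,6,7} {1} {2}
Are 1 and 2 in the same component? no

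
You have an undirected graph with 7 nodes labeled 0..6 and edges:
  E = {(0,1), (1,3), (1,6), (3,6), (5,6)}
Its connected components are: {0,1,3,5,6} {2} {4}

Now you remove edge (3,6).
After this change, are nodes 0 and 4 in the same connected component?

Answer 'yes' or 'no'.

Initial components: {0,1,3,5,6} {2} {4}
Removing edge (3,6): not a bridge — component count unchanged at 3.
New components: {0,1,3,5,6} {2} {4}
Are 0 and 4 in the same component? no

Answer: no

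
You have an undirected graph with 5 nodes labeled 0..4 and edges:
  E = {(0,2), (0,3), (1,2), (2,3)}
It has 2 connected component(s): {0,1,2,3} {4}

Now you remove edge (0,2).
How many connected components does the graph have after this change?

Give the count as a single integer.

Answer: 2

Derivation:
Initial component count: 2
Remove (0,2): not a bridge. Count unchanged: 2.
  After removal, components: {0,1,2,3} {4}
New component count: 2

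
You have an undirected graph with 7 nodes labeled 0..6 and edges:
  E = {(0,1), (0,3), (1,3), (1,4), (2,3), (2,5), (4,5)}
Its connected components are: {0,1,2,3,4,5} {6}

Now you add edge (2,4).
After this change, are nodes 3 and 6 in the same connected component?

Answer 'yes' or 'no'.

Initial components: {0,1,2,3,4,5} {6}
Adding edge (2,4): both already in same component {0,1,2,3,4,5}. No change.
New components: {0,1,2,3,4,5} {6}
Are 3 and 6 in the same component? no

Answer: no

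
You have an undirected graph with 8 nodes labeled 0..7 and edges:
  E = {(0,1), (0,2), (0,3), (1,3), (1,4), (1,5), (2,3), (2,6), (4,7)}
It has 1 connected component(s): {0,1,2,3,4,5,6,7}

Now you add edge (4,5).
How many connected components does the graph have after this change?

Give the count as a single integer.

Initial component count: 1
Add (4,5): endpoints already in same component. Count unchanged: 1.
New component count: 1

Answer: 1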